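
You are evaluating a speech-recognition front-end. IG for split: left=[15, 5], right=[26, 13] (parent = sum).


Parent = [41, 18], H_parent = 0.8874
H_left = 0.8113 (n=20), H_right = 0.9183 (n=39)
H_children = (20/59)·0.8113 + (39/59)·0.9183 = 0.882
IG = 0.8874 - 0.882 = 0.0054

0.0054


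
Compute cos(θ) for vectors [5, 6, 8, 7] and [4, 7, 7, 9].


A·B = 5·4 + 6·7 + 8·7 + 7·9 = 181
‖A‖ = √174 = 13.1909, ‖B‖ = √195 = 13.9642
cos = 181/(√174·√195) = 181/√33930 = 0.9826

0.9826


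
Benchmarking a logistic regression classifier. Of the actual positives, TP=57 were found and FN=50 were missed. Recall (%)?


Recall = TP/(TP+FN)
= 57/(57+50)
= 57/107 = 53.27%

53.27%


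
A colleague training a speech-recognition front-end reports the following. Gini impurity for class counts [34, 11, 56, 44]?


Probabilities: [34/145, 11/145, 56/145, 44/145] ≈ [0.2345, 0.0759, 0.3862, 0.3034]
Σpᵢ² = (1156 + 121 + 3136 + 1936)/145² = 6349/21025
Gini = 1 - Σpᵢ² = 1 - 6349/21025 = 0.698

0.698


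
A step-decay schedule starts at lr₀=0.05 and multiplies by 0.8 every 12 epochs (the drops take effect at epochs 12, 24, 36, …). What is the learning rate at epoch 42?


n_drops = ⌊42/12⌋ = 3
lr = 0.05·0.8^3 = 0.05·0.512 = 0.0256

0.0256


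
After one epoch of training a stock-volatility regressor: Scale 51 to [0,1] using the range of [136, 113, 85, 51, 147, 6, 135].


min=6, max=147
(51-6)/(147-6) = 45/141 = 0.3191

0.3191


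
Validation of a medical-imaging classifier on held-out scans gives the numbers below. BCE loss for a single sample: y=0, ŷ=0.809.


BCE = -[y·ln(p) + (1-y)·ln(1-p)]
= -0 - 1·ln(1-0.809)
= -ln(0.191) = 1.6555

1.6555


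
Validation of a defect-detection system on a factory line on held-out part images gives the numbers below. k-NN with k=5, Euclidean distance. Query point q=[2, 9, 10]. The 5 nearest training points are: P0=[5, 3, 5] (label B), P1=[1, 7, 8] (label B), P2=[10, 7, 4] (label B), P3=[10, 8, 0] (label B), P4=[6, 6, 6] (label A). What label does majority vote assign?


d(q,P0) = 8.3666  (label B)
d(q,P1) = 3.0  (label B)
d(q,P2) = 10.198  (label B)
d(q,P3) = 12.8452  (label B)
d(q,P4) = 6.4031  (label A)
Votes: A=1, B=4
Majority → B

B


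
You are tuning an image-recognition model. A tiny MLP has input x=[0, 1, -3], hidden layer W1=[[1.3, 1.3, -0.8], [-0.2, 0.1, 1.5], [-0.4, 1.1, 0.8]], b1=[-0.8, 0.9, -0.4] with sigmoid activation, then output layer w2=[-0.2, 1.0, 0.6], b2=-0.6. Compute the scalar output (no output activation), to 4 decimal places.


z1[0] = (1.3)·(0) + (1.3)·(1) + (-0.8)·(-3) - 0.8 = 2.9
z1[1] = (-0.2)·(0) + (0.1)·(1) + (1.5)·(-3) + 0.9 = -3.5
z1[2] = (-0.4)·(0) + (1.1)·(1) + (0.8)·(-3) - 0.4 = -1.7
h = sigmoid(z1) = [0.9478, 0.0293, 0.1545]
output = (-0.2)·(0.9478) + (1.0)·(0.0293) + (0.6)·(0.1545) - 0.6 = -0.6676

-0.6676


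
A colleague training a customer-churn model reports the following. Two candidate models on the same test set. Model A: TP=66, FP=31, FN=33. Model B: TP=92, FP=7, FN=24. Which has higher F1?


Model A: P=66/97=0.6804, R=66/99=0.6667, F1=2PR/(P+R)=2TP/(2TP+FP+FN)=132/196=0.6735
Model B: P=92/99=0.9293, R=92/116=0.7931, F1=2PR/(P+R)=2TP/(2TP+FP+FN)=184/215=0.8558
0.6735 < 0.8558 → Model B

Model B


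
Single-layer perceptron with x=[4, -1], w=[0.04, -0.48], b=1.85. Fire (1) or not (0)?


z = (4)·(0.04) + (-1)·(-0.48) + 1.85
  = 2.49
step(z) = 1 (z≥0)

1


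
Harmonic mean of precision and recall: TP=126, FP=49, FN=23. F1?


Precision = 126/175 = 0.72
Recall = 126/149 = 0.8456
F1 = 2·P·R/(P+R) = 2·TP/(2·TP+FP+FN) = 252/(252+49+23) = 252/324 = 0.7778

0.7778


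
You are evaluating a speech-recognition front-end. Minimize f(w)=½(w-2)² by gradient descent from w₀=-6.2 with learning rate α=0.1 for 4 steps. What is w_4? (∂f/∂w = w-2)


step 1: grad = -6.2-2 = -8.2; w = -6.2 - 0.1·(-8.2) = -5.38
step 2: grad = -5.38-2 = -7.38; w = -5.38 - 0.1·(-7.38) = -4.642
step 3: grad = -4.642-2 = -6.642; w = -4.642 - 0.1·(-6.642) = -3.9778
step 4: grad = -3.9778-2 = -5.9778; w = -3.9778 - 0.1·(-5.9778) = -3.38002

-3.38002


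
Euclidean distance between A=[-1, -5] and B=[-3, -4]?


d = √((-1+ 3)² + (-5+ 4)²)
  = √(4 + 1)
  = √5 = 2.2361

2.2361


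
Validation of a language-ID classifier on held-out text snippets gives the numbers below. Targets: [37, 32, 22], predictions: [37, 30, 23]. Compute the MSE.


Squared errors: (37-37)²=0, (32-30)²=4, (22-23)²=1
Sum = 5
MSE = 5/3 = 5/3

5/3


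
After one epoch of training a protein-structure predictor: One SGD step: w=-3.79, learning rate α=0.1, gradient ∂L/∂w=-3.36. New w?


w_new = w - α·∇
= -3.79 - 0.1·-3.36
= -3.79 + 0.336
= -3.454

-3.454


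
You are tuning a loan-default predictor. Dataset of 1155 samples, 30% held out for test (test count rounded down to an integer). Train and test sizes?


Test = ⌊1155·30/100⌋ = 346
Train = 1155 - 346 = 809

Train: 809, Test: 346


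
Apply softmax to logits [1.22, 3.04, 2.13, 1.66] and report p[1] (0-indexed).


Exponentials: e^1.22=3.3872, e^3.04=20.9052, e^2.13=8.4149, e^1.66=5.2593
Sum = 37.9666
Softmax = [0.0892, 0.5506, 0.2216, 0.1385]
p[1] = 20.9052/37.9666 = 0.5506

0.5506


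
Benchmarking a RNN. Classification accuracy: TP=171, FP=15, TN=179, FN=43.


Accuracy = (TP+TN)/(TP+TN+FP+FN)
= (171+179)/(408)
= 350/408 = 85.78%

85.78%


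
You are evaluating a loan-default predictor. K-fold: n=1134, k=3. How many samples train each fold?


Fold size = 1134/3 = 378
Training per fold = 1134 - 378 = 756

756


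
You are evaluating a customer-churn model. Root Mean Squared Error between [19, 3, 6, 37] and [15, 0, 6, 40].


MSE = 34/4 = 8.5
RMSE = √(34/4) = 2.9155

2.9155


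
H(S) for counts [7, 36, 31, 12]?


Probabilities: [7/86, 36/86, 31/86, 12/86] ≈ [0.0814, 0.4186, 0.3605, 0.1395]
H = -((7/86)·log₂(7/86) + (36/86)·log₂(36/86) + (31/86)·log₂(31/86) + (12/86)·log₂(12/86))
  = 1.7476 bits

1.7476 bits


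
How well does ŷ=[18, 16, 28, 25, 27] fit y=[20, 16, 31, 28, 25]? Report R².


ȳ = 24
SS_res = Σ(y-ŷ)² = 26
SS_tot = Σ(y-ȳ)² = 146
R² = 1 - SS_res/SS_tot = 1 - 0.1781 = 0.8219

0.8219


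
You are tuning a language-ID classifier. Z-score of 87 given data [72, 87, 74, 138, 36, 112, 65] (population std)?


μ = 83.4286, σ = 30.7425
z = (87 - 83.4286)/30.7425 = 0.1162

0.1162


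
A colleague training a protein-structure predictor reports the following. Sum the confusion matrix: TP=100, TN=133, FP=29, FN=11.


Total = TP + TN + FP + FN
= 100 + 133 + 29 + 11
= 273
(Predicted positive: 129, predicted negative: 144)

273


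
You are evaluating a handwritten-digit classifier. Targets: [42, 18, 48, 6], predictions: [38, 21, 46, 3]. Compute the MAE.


Absolute errors: |42-38|=4, |18-21|=3, |48-46|=2, |6-3|=3
Sum = 12
MAE = 12/4 = 3

3


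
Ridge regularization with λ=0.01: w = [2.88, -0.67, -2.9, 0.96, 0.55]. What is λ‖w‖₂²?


‖w‖₂² = (2.88)² + (-0.67)² + (-2.9)² + (0.96)² + (0.55)²
     = 8.2944 + 0.4489 + 8.41 + 0.9216 + 0.3025
     = 18.3774
λ·‖w‖₂² = 0.01·18.3774 = 0.183774

0.183774


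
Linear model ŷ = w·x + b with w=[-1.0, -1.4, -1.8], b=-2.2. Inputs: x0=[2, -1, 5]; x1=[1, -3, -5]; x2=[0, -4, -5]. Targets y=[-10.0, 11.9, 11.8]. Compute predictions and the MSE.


ŷ0 = (-1.0)·(2) + (-1.4)·(-1) + (-1.8)·(5) - 2.2 = -11.8
ŷ1 = (-1.0)·(1) + (-1.4)·(-3) + (-1.8)·(-5) - 2.2 = 10.0
ŷ2 = (-1.0)·(0) + (-1.4)·(-4) + (-1.8)·(-5) - 2.2 = 12.4
errors² = [3.24, 3.61, 0.36]
MSE = 7.2100/3 = 2.4033

2.4033


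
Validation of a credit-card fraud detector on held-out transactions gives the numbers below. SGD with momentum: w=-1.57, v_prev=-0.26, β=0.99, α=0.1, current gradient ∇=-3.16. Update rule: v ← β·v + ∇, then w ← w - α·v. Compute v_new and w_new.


v_new = 0.99·-0.26 - 3.16 = -0.2574 - 3.16 = -3.4174
w_new = -1.57 - 0.1·-3.4174 = -1.57 + 0.34174 = -1.22826

v_new=-3.4174, w_new=-1.22826


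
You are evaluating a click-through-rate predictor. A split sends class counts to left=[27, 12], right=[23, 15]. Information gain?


Parent = [50, 27], H_parent = 0.9346
H_left = 0.8905 (n=39), H_right = 0.9678 (n=38)
H_children = (39/77)·0.8905 + (38/77)·0.9678 = 0.9286
IG = 0.9346 - 0.9286 = 0.006

0.006


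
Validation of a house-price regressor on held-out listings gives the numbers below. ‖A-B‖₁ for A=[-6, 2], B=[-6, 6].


d = |-6+ 6| + |2-6|
  = 0 + 4
  = 4

4


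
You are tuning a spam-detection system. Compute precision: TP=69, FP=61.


Precision = TP/(TP+FP)
= 69/(69+61)
= 69/130 = 53.08%

53.08%


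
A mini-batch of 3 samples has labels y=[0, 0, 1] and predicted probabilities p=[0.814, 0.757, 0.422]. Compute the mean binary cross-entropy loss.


L[0] = -ln(1-0.814) = -ln(0.186) = 1.682
L[1] = -ln(1-0.757) = -ln(0.243) = 1.4147
L[2] = -ln(0.422) = 0.8627
mean = (1.682 + 1.4147 + 0.8627)/3 = 1.3198

1.3198


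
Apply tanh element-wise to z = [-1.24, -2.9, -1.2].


tanh(-1.24) = -0.8455
tanh(-2.9) = -0.994
tanh(-1.2) = -0.8337
result = [-0.8455, -0.994, -0.8337]

[-0.8455, -0.994, -0.8337]


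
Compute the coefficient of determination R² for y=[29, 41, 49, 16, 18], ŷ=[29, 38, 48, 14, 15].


ȳ = 30.6
SS_res = Σ(y-ŷ)² = 23
SS_tot = Σ(y-ȳ)² = 821.2
R² = 1 - SS_res/SS_tot = 1 - 0.028 = 0.972

0.972


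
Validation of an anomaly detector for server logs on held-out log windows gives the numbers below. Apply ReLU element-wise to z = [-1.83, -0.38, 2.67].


ReLU(-1.83) = max(0, -1.83) = 0.0
ReLU(-0.38) = max(0, -0.38) = 0.0
ReLU(2.67) = max(0, 2.67) = 2.67
result = [0.0, 0.0, 2.67]

[0.0, 0.0, 2.67]


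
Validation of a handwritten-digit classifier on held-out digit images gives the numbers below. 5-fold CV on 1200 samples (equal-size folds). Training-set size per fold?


Fold size = 1200/5 = 240
Training per fold = 1200 - 240 = 960

960


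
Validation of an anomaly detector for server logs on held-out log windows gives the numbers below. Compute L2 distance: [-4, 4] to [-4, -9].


d = √((-4+ 4)² + (4+ 9)²)
  = √(0 + 169)
  = √169 = 13.0

13.0


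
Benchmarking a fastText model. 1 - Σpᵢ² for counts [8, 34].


Probabilities: [8/42, 34/42] ≈ [0.1905, 0.8095]
Σpᵢ² = (64 + 1156)/42² = 1220/1764
Gini = 1 - Σpᵢ² = 1 - 1220/1764 = 0.3084

0.3084


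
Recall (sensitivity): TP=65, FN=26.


Recall = TP/(TP+FN)
= 65/(65+26)
= 65/91 = 71.43%

71.43%


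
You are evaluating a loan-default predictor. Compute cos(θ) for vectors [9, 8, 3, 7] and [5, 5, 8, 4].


A·B = 9·5 + 8·5 + 3·8 + 7·4 = 137
‖A‖ = √203 = 14.2478, ‖B‖ = √130 = 11.4018
cos = 137/(√203·√130) = 137/√26390 = 0.8433

0.8433


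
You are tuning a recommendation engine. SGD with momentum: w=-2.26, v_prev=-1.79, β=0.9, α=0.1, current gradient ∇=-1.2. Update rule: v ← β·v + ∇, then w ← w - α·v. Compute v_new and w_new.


v_new = 0.9·-1.79 - 1.2 = -1.611 - 1.2 = -2.811
w_new = -2.26 - 0.1·-2.811 = -2.26 + 0.2811 = -1.9789

v_new=-2.811, w_new=-1.9789


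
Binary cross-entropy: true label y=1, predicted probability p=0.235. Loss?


BCE = -[y·ln(p) + (1-y)·ln(1-p)]
= -1·ln(0.235) - 0
= -ln(0.235) = 1.4482

1.4482


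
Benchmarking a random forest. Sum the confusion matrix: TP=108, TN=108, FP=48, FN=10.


Total = TP + TN + FP + FN
= 108 + 108 + 48 + 10
= 274
(Predicted positive: 156, predicted negative: 118)

274


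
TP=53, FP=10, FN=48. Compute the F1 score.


Precision = 53/63 = 0.8413
Recall = 53/101 = 0.5248
F1 = 2·P·R/(P+R) = 2·TP/(2·TP+FP+FN) = 106/(106+10+48) = 106/164 = 0.6463

0.6463


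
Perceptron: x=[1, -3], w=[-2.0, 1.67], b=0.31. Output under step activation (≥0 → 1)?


z = (1)·(-2.0) + (-3)·(1.67) + 0.31
  = -6.7
step(z) = 0 (z<0)

0


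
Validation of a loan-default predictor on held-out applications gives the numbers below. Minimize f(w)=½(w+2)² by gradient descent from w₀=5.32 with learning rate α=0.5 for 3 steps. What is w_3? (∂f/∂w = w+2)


step 1: grad = 5.32+2 = 7.32; w = 5.32 - 0.5·(7.32) = 1.66
step 2: grad = 1.66+2 = 3.66; w = 1.66 - 0.5·(3.66) = -0.17
step 3: grad = -0.17+2 = 1.83; w = -0.17 - 0.5·(1.83) = -1.085

-1.085


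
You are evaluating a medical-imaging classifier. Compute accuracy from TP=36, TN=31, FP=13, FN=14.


Accuracy = (TP+TN)/(TP+TN+FP+FN)
= (36+31)/(94)
= 67/94 = 71.28%

71.28%


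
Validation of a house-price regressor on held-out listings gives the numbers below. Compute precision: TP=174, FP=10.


Precision = TP/(TP+FP)
= 174/(174+10)
= 174/184 = 94.57%

94.57%


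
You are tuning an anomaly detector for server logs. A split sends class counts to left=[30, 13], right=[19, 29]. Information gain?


Parent = [49, 42], H_parent = 0.9957
H_left = 0.8841 (n=43), H_right = 0.9685 (n=48)
H_children = (43/91)·0.8841 + (48/91)·0.9685 = 0.9286
IG = 0.9957 - 0.9286 = 0.0671

0.0671


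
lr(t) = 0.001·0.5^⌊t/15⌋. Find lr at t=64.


n_drops = ⌊64/15⌋ = 4
lr = 0.001·0.5^4 = 0.001·0.0625 = 0.0000625

0.0000625


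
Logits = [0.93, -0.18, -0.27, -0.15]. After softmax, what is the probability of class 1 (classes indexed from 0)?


Exponentials: e^0.93=2.5345, e^-0.18=0.8353, e^-0.27=0.7634, e^-0.15=0.8607
Sum = 4.9939
Softmax = [0.5075, 0.1673, 0.1529, 0.1724]
p[1] = 0.8353/4.9939 = 0.1673

0.1673


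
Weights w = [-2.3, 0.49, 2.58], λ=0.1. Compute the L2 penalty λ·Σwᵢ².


‖w‖₂² = (-2.3)² + (0.49)² + (2.58)²
     = 5.29 + 0.2401 + 6.6564
     = 12.1865
λ·‖w‖₂² = 0.1·12.1865 = 1.21865

1.21865


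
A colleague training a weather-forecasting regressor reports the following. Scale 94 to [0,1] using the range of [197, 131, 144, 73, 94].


min=73, max=197
(94-73)/(197-73) = 21/124 = 0.1694

0.1694


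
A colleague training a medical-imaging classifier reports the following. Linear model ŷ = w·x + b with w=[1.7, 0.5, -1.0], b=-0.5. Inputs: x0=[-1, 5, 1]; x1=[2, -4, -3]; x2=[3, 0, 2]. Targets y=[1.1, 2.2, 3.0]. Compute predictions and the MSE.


ŷ0 = (1.7)·(-1) + (0.5)·(5) + (-1.0)·(1) - 0.5 = -0.7
ŷ1 = (1.7)·(2) + (0.5)·(-4) + (-1.0)·(-3) - 0.5 = 3.9
ŷ2 = (1.7)·(3) + (0.5)·(0) + (-1.0)·(2) - 0.5 = 2.6
errors² = [3.24, 2.89, 0.16]
MSE = 6.2900/3 = 2.0967

2.0967


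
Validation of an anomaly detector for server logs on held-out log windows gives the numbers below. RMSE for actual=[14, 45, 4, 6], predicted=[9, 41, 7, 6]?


MSE = 50/4 = 12.5
RMSE = √(50/4) = 3.5355

3.5355


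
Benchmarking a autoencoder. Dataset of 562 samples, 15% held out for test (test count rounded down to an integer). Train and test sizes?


Test = ⌊562·15/100⌋ = 84
Train = 562 - 84 = 478

Train: 478, Test: 84


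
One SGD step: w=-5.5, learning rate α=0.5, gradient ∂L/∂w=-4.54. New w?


w_new = w - α·∇
= -5.5 - 0.5·-4.54
= -5.5 + 2.27
= -3.23

-3.23


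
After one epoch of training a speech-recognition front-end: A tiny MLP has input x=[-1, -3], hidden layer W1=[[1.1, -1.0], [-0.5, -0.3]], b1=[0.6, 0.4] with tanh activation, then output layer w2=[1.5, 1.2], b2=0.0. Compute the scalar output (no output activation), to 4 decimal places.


z1[0] = (1.1)·(-1) + (-1.0)·(-3) + 0.6 = 2.5
z1[1] = (-0.5)·(-1) + (-0.3)·(-3) + 0.4 = 1.8
h = tanh(z1) = [0.9866, 0.9468]
output = (1.5)·(0.9866) + (1.2)·(0.9468) + 0.0 = 2.6161

2.6161


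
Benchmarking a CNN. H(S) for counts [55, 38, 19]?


Probabilities: [55/112, 38/112, 19/112] ≈ [0.4911, 0.3393, 0.1696]
H = -((55/112)·log₂(55/112) + (38/112)·log₂(38/112) + (19/112)·log₂(19/112))
  = 1.4671 bits

1.4671 bits


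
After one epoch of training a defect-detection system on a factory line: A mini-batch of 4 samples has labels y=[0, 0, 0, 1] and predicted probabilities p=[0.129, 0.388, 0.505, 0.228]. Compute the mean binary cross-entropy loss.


L[0] = -ln(1-0.129) = -ln(0.871) = 0.1381
L[1] = -ln(1-0.388) = -ln(0.612) = 0.491
L[2] = -ln(1-0.505) = -ln(0.495) = 0.7032
L[3] = -ln(0.228) = 1.4784
mean = (0.1381 + 0.491 + 0.7032 + 1.4784)/4 = 0.7027

0.7027


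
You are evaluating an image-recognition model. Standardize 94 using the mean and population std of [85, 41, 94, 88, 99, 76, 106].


μ = 84.1429, σ = 19.7804
z = (94 - 84.1429)/19.7804 = 0.4983

0.4983


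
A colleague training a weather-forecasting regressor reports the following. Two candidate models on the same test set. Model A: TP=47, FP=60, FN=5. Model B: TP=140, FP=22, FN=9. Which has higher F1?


Model A: P=47/107=0.4393, R=47/52=0.9038, F1=2PR/(P+R)=2TP/(2TP+FP+FN)=94/159=0.5912
Model B: P=140/162=0.8642, R=140/149=0.9396, F1=2PR/(P+R)=2TP/(2TP+FP+FN)=280/311=0.9003
0.5912 < 0.9003 → Model B

Model B


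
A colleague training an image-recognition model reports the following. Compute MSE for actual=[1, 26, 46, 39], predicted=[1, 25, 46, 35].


Squared errors: (1-1)²=0, (26-25)²=1, (46-46)²=0, (39-35)²=16
Sum = 17
MSE = 17/4 = 17/4

17/4


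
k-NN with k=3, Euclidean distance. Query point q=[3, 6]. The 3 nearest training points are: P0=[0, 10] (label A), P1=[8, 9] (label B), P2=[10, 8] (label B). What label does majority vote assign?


d(q,P0) = 5.0  (label A)
d(q,P1) = 5.831  (label B)
d(q,P2) = 7.2801  (label B)
Votes: A=1, B=2
Majority → B

B


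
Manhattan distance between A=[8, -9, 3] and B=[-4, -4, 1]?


d = |8+ 4| + |-9+ 4| + |3-1|
  = 12 + 5 + 2
  = 19

19


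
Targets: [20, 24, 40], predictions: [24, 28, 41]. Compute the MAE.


Absolute errors: |20-24|=4, |24-28|=4, |40-41|=1
Sum = 9
MAE = 9/3 = 3

3


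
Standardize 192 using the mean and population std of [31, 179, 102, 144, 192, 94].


μ = 123.6667, σ = 54.8959
z = (192 - 123.6667)/54.8959 = 1.2448

1.2448


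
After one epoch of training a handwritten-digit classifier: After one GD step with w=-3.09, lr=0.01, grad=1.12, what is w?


w_new = w - α·∇
= -3.09 - 0.01·1.12
= -3.09 - 0.0112
= -3.1012

-3.1012


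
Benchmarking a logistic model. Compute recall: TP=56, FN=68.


Recall = TP/(TP+FN)
= 56/(56+68)
= 56/124 = 45.16%

45.16%


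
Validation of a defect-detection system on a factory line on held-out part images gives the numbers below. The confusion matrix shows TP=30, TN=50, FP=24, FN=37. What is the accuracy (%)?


Accuracy = (TP+TN)/(TP+TN+FP+FN)
= (30+50)/(141)
= 80/141 = 56.74%

56.74%


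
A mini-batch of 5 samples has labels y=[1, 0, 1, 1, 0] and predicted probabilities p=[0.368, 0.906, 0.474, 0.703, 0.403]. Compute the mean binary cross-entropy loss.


L[0] = -ln(0.368) = 0.9997
L[1] = -ln(1-0.906) = -ln(0.094) = 2.3645
L[2] = -ln(0.474) = 0.7465
L[3] = -ln(0.703) = 0.3524
L[4] = -ln(1-0.403) = -ln(0.597) = 0.5158
mean = (0.9997 + 2.3645 + 0.7465 + 0.3524 + 0.5158)/5 = 0.9958

0.9958


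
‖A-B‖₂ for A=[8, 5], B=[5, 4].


d = √((8-5)² + (5-4)²)
  = √(9 + 1)
  = √10 = 3.1623

3.1623


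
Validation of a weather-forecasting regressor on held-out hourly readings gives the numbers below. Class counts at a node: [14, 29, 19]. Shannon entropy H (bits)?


Probabilities: [14/62, 29/62, 19/62] ≈ [0.2258, 0.4677, 0.3065]
H = -((14/62)·log₂(14/62) + (29/62)·log₂(29/62) + (19/62)·log₂(19/62))
  = 1.5204 bits

1.5204 bits


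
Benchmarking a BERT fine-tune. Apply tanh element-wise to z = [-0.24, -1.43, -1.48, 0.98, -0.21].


tanh(-0.24) = -0.2355
tanh(-1.43) = -0.8917
tanh(-1.48) = -0.9015
tanh(0.98) = 0.7531
tanh(-0.21) = -0.207
result = [-0.2355, -0.8917, -0.9015, 0.7531, -0.207]

[-0.2355, -0.8917, -0.9015, 0.7531, -0.207]


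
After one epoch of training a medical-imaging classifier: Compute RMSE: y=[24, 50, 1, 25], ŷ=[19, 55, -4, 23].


MSE = 79/4 = 19.75
RMSE = √(79/4) = 4.4441

4.4441


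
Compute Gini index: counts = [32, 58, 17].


Probabilities: [32/107, 58/107, 17/107] ≈ [0.2991, 0.5421, 0.1589]
Σpᵢ² = (1024 + 3364 + 289)/107² = 4677/11449
Gini = 1 - Σpᵢ² = 1 - 4677/11449 = 0.5915

0.5915


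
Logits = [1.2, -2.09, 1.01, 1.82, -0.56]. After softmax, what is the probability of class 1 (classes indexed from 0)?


Exponentials: e^1.2=3.3201, e^-2.09=0.1237, e^1.01=2.7456, e^1.82=6.1719, e^-0.56=0.5712
Sum = 12.9325
Softmax = [0.2567, 0.0096, 0.2123, 0.4772, 0.0442]
p[1] = 0.1237/12.9325 = 0.0096

0.0096


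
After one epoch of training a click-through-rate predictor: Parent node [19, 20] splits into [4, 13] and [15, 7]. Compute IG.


Parent = [19, 20], H_parent = 0.9995
H_left = 0.7871 (n=17), H_right = 0.9024 (n=22)
H_children = (17/39)·0.7871 + (22/39)·0.9024 = 0.8521
IG = 0.9995 - 0.8521 = 0.1474

0.1474


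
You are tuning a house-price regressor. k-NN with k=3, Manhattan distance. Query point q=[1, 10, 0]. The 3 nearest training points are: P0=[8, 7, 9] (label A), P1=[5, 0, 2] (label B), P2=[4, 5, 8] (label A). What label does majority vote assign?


d(q,P0) = 19  (label A)
d(q,P1) = 16  (label B)
d(q,P2) = 16  (label A)
Votes: A=2, B=1
Majority → A

A


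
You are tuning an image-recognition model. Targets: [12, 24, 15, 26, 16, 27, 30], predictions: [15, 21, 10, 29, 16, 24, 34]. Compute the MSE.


Squared errors: (12-15)²=9, (24-21)²=9, (15-10)²=25, (26-29)²=9, (16-16)²=0, (27-24)²=9, (30-34)²=16
Sum = 77
MSE = 77/7 = 11

11


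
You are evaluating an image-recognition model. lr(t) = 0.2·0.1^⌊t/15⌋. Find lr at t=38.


n_drops = ⌊38/15⌋ = 2
lr = 0.2·0.1^2 = 0.2·0.01 = 0.002

0.002


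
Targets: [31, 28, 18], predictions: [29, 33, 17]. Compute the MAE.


Absolute errors: |31-29|=2, |28-33|=5, |18-17|=1
Sum = 8
MAE = 8/3 = 8/3

8/3


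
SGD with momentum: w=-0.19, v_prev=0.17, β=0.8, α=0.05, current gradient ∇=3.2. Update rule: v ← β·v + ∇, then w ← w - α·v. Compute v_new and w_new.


v_new = 0.8·0.17 + 3.2 = 0.136 + 3.2 = 3.336
w_new = -0.19 - 0.05·3.336 = -0.19 - 0.1668 = -0.3568

v_new=3.336, w_new=-0.3568


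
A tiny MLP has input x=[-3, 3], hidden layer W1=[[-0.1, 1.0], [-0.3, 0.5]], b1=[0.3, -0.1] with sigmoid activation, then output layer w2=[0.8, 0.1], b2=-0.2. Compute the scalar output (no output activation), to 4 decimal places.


z1[0] = (-0.1)·(-3) + (1.0)·(3) + 0.3 = 3.6
z1[1] = (-0.3)·(-3) + (0.5)·(3) - 0.1 = 2.3
h = sigmoid(z1) = [0.9734, 0.9089]
output = (0.8)·(0.9734) + (0.1)·(0.9089) - 0.2 = 0.6696

0.6696


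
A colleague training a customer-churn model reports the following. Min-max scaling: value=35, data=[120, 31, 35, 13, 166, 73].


min=13, max=166
(35-13)/(166-13) = 22/153 = 0.1438

0.1438


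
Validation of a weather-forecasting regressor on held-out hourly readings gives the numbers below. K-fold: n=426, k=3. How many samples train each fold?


Fold size = 426/3 = 142
Training per fold = 426 - 142 = 284

284


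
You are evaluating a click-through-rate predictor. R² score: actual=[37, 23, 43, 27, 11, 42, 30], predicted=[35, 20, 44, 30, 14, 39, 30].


ȳ = 30.4286
SS_res = Σ(y-ŷ)² = 41
SS_tot = Σ(y-ȳ)² = 779.71
R² = 1 - SS_res/SS_tot = 1 - 0.0526 = 0.9474

0.9474


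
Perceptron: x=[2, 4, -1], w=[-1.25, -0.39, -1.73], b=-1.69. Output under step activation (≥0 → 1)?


z = (2)·(-1.25) + (4)·(-0.39) + (-1)·(-1.73) - 1.69
  = -4.02
step(z) = 0 (z<0)

0


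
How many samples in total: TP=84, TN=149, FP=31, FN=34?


Total = TP + TN + FP + FN
= 84 + 149 + 31 + 34
= 298
(Predicted positive: 115, predicted negative: 183)

298


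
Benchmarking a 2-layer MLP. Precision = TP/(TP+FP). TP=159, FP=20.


Precision = TP/(TP+FP)
= 159/(159+20)
= 159/179 = 88.83%

88.83%


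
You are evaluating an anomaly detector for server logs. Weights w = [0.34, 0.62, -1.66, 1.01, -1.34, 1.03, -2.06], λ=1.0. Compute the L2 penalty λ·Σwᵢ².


‖w‖₂² = (0.34)² + (0.62)² + (-1.66)² + (1.01)² + (-1.34)² + (1.03)² + (-2.06)²
     = 0.1156 + 0.3844 + 2.7556 + 1.0201 + 1.7956 + 1.0609 + 4.2436
     = 11.3758
λ·‖w‖₂² = 1.0·11.3758 = 11.3758

11.3758


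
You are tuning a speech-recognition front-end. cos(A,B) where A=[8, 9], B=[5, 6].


A·B = 8·5 + 9·6 = 94
‖A‖ = √145 = 12.0416, ‖B‖ = √61 = 7.8102
cos = 94/(√145·√61) = 94/√8845 = 0.9995

0.9995


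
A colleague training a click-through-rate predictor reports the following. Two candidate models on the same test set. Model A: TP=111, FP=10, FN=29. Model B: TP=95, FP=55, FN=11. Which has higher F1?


Model A: P=111/121=0.9174, R=111/140=0.7929, F1=2PR/(P+R)=2TP/(2TP+FP+FN)=222/261=0.8506
Model B: P=95/150=0.6333, R=95/106=0.8962, F1=2PR/(P+R)=2TP/(2TP+FP+FN)=190/256=0.7422
0.8506 > 0.7422 → Model A

Model A


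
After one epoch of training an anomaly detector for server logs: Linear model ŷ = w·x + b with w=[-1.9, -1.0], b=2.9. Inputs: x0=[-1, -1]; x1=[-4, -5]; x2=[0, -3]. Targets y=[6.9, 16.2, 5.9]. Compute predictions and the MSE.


ŷ0 = (-1.9)·(-1) + (-1.0)·(-1) + 2.9 = 5.8
ŷ1 = (-1.9)·(-4) + (-1.0)·(-5) + 2.9 = 15.5
ŷ2 = (-1.9)·(0) + (-1.0)·(-3) + 2.9 = 5.9
errors² = [1.21, 0.49, 0.0]
MSE = 1.7000/3 = 0.5667

0.5667


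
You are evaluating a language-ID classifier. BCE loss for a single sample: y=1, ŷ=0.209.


BCE = -[y·ln(p) + (1-y)·ln(1-p)]
= -1·ln(0.209) - 0
= -ln(0.209) = 1.5654

1.5654


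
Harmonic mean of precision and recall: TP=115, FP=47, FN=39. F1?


Precision = 115/162 = 0.7099
Recall = 115/154 = 0.7468
F1 = 2·P·R/(P+R) = 2·TP/(2·TP+FP+FN) = 230/(230+47+39) = 230/316 = 0.7278

0.7278


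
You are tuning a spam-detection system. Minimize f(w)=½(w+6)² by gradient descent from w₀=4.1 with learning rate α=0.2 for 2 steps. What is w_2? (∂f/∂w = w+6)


step 1: grad = 4.1+6 = 10.1; w = 4.1 - 0.2·(10.1) = 2.08
step 2: grad = 2.08+6 = 8.08; w = 2.08 - 0.2·(8.08) = 0.464

0.464


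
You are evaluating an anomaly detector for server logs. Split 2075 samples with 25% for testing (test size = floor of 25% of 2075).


Test = ⌊2075·25/100⌋ = 518
Train = 2075 - 518 = 1557

Train: 1557, Test: 518


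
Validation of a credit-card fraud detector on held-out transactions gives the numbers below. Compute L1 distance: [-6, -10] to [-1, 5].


d = |-6+ 1| + |-10-5|
  = 5 + 15
  = 20

20


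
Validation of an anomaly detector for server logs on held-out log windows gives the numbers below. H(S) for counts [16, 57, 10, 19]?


Probabilities: [16/102, 57/102, 10/102, 19/102] ≈ [0.1569, 0.5588, 0.098, 0.1863]
H = -((16/102)·log₂(16/102) + (57/102)·log₂(57/102) + (10/102)·log₂(10/102) + (19/102)·log₂(19/102))
  = 1.6685 bits

1.6685 bits


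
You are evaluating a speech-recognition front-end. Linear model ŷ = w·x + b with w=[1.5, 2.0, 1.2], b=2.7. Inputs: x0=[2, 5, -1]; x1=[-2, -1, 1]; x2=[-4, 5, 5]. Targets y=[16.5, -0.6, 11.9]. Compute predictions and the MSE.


ŷ0 = (1.5)·(2) + (2.0)·(5) + (1.2)·(-1) + 2.7 = 14.5
ŷ1 = (1.5)·(-2) + (2.0)·(-1) + (1.2)·(1) + 2.7 = -1.1
ŷ2 = (1.5)·(-4) + (2.0)·(5) + (1.2)·(5) + 2.7 = 12.7
errors² = [4.0, 0.25, 0.64]
MSE = 4.8900/3 = 1.63

1.63


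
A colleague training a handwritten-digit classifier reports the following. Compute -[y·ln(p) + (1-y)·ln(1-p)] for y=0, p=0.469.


BCE = -[y·ln(p) + (1-y)·ln(1-p)]
= -0 - 1·ln(1-0.469)
= -ln(0.531) = 0.633

0.633


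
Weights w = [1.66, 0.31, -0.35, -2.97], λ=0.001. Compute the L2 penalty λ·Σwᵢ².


‖w‖₂² = (1.66)² + (0.31)² + (-0.35)² + (-2.97)²
     = 2.7556 + 0.0961 + 0.1225 + 8.8209
     = 11.7951
λ·‖w‖₂² = 0.001·11.7951 = 0.011795

0.011795


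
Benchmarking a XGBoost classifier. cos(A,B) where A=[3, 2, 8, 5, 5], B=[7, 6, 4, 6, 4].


A·B = 3·7 + 2·6 + 8·4 + 5·6 + 5·4 = 115
‖A‖ = √127 = 11.2694, ‖B‖ = √153 = 12.3693
cos = 115/(√127·√153) = 115/√19431 = 0.825

0.825


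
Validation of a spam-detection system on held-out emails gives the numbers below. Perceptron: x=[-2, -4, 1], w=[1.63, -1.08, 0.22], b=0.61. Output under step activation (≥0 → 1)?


z = (-2)·(1.63) + (-4)·(-1.08) + (1)·(0.22) + 0.61
  = 1.89
step(z) = 1 (z≥0)

1


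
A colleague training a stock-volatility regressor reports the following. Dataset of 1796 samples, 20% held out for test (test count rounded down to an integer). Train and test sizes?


Test = ⌊1796·20/100⌋ = 359
Train = 1796 - 359 = 1437

Train: 1437, Test: 359


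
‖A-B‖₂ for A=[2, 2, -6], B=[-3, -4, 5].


d = √((2+ 3)² + (2+ 4)² + (-6-5)²)
  = √(25 + 36 + 121)
  = √182 = 13.4907

13.4907


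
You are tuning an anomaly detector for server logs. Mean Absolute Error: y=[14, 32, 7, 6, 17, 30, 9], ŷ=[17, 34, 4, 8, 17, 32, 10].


Absolute errors: |14-17|=3, |32-34|=2, |7-4|=3, |6-8|=2, |17-17|=0, |30-32|=2, |9-10|=1
Sum = 13
MAE = 13/7 = 13/7

13/7


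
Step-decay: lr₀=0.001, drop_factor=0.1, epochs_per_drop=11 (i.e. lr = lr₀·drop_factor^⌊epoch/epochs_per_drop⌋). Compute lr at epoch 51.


n_drops = ⌊51/11⌋ = 4
lr = 0.001·0.1^4 = 0.001·0.0001 = 0.0000001

0.0000001


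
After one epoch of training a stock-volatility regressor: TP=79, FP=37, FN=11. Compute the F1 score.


Precision = 79/116 = 0.681
Recall = 79/90 = 0.8778
F1 = 2·P·R/(P+R) = 2·TP/(2·TP+FP+FN) = 158/(158+37+11) = 158/206 = 0.767

0.767


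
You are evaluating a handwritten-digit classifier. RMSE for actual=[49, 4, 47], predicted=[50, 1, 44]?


MSE = 19/3 = 6.3333
RMSE = √(19/3) = 2.5166

2.5166


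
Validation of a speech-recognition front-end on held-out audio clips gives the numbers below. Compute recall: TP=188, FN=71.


Recall = TP/(TP+FN)
= 188/(188+71)
= 188/259 = 72.59%

72.59%


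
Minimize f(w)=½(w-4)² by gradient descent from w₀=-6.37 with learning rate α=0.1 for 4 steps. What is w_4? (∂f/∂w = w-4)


step 1: grad = -6.37-4 = -10.37; w = -6.37 - 0.1·(-10.37) = -5.333
step 2: grad = -5.333-4 = -9.333; w = -5.333 - 0.1·(-9.333) = -4.3997
step 3: grad = -4.3997-4 = -8.3997; w = -4.3997 - 0.1·(-8.3997) = -3.55973
step 4: grad = -3.55973-4 = -7.55973; w = -3.55973 - 0.1·(-7.55973) = -2.803757

-2.803757


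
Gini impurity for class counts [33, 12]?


Probabilities: [33/45, 12/45] ≈ [0.7333, 0.2667]
Σpᵢ² = (1089 + 144)/45² = 1233/2025
Gini = 1 - Σpᵢ² = 1 - 1233/2025 = 0.3911

0.3911


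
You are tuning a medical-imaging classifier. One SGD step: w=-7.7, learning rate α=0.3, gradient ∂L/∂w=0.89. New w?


w_new = w - α·∇
= -7.7 - 0.3·0.89
= -7.7 - 0.267
= -7.967

-7.967


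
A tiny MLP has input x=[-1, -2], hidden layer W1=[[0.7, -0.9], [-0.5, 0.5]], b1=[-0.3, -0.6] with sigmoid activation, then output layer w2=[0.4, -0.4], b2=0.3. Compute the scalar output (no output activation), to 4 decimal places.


z1[0] = (0.7)·(-1) + (-0.9)·(-2) - 0.3 = 0.8
z1[1] = (-0.5)·(-1) + (0.5)·(-2) - 0.6 = -1.1
h = sigmoid(z1) = [0.69, 0.2497]
output = (0.4)·(0.69) + (-0.4)·(0.2497) + 0.3 = 0.4761

0.4761


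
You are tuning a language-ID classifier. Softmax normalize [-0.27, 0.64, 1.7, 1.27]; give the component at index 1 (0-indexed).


Exponentials: e^-0.27=0.7634, e^0.64=1.8965, e^1.7=5.4739, e^1.27=3.5609
Sum = 11.6947
Softmax = [0.0653, 0.1622, 0.4681, 0.3045]
p[1] = 1.8965/11.6947 = 0.1622

0.1622


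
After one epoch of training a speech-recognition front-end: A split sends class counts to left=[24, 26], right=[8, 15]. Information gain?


Parent = [32, 41], H_parent = 0.989
H_left = 0.9988 (n=50), H_right = 0.9321 (n=23)
H_children = (50/73)·0.9988 + (23/73)·0.9321 = 0.9778
IG = 0.989 - 0.9778 = 0.0112

0.0112


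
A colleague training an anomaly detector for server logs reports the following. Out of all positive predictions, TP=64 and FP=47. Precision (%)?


Precision = TP/(TP+FP)
= 64/(64+47)
= 64/111 = 57.66%

57.66%


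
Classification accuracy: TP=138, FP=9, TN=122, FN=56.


Accuracy = (TP+TN)/(TP+TN+FP+FN)
= (138+122)/(325)
= 260/325 = 80.0%

80.0%


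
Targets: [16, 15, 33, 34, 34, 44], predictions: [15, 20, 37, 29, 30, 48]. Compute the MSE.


Squared errors: (16-15)²=1, (15-20)²=25, (33-37)²=16, (34-29)²=25, (34-30)²=16, (44-48)²=16
Sum = 99
MSE = 99/6 = 33/2

33/2


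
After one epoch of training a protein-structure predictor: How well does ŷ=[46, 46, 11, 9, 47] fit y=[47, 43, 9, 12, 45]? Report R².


ȳ = 31.2
SS_res = Σ(y-ŷ)² = 27
SS_tot = Σ(y-ȳ)² = 1440.8
R² = 1 - SS_res/SS_tot = 1 - 0.0187 = 0.9813

0.9813


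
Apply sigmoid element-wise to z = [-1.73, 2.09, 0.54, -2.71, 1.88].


σ(-1.73) = 1/(1+e^1.73) = 0.1506
σ(2.09) = 1/(1+e^-2.09) = 0.8899
σ(0.54) = 1/(1+e^-0.54) = 0.6318
σ(-2.71) = 1/(1+e^2.71) = 0.0624
σ(1.88) = 1/(1+e^-1.88) = 0.8676
result = [0.1506, 0.8899, 0.6318, 0.0624, 0.8676]

[0.1506, 0.8899, 0.6318, 0.0624, 0.8676]


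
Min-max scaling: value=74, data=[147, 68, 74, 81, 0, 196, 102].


min=0, max=196
(74-0)/(196-0) = 74/196 = 0.3776

0.3776


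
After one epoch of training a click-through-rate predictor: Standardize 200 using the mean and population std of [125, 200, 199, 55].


μ = 144.75, σ = 60.0848
z = (200 - 144.75)/60.0848 = 0.9195

0.9195


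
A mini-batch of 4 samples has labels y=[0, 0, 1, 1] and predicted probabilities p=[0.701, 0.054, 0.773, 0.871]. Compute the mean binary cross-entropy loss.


L[0] = -ln(1-0.701) = -ln(0.299) = 1.2073
L[1] = -ln(1-0.054) = -ln(0.946) = 0.0555
L[2] = -ln(0.773) = 0.2575
L[3] = -ln(0.871) = 0.1381
mean = (1.2073 + 0.0555 + 0.2575 + 0.1381)/4 = 0.4146

0.4146


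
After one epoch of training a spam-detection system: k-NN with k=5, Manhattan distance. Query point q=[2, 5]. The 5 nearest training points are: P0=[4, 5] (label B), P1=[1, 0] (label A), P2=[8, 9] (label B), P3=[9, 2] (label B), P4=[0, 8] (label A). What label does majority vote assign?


d(q,P0) = 2  (label B)
d(q,P1) = 6  (label A)
d(q,P2) = 10  (label B)
d(q,P3) = 10  (label B)
d(q,P4) = 5  (label A)
Votes: A=2, B=3
Majority → B

B


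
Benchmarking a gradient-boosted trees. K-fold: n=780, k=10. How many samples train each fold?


Fold size = 780/10 = 78
Training per fold = 780 - 78 = 702

702


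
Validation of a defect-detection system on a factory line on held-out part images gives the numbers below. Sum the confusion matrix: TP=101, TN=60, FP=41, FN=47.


Total = TP + TN + FP + FN
= 101 + 60 + 41 + 47
= 249
(Predicted positive: 142, predicted negative: 107)

249


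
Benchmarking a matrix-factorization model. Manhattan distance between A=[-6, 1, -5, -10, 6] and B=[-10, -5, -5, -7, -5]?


d = |-6+ 10| + |1+ 5| + |-5+ 5| + |-10+ 7| + |6+ 5|
  = 4 + 6 + 0 + 3 + 11
  = 24

24


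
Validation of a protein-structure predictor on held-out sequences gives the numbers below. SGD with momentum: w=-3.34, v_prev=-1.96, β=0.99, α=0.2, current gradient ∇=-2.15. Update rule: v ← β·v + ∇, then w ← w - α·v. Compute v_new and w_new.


v_new = 0.99·-1.96 - 2.15 = -1.9404 - 2.15 = -4.0904
w_new = -3.34 - 0.2·-4.0904 = -3.34 + 0.81808 = -2.52192

v_new=-4.0904, w_new=-2.52192


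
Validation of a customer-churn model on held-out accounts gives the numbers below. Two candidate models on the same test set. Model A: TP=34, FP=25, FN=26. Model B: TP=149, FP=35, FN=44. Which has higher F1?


Model A: P=34/59=0.5763, R=34/60=0.5667, F1=2PR/(P+R)=2TP/(2TP+FP+FN)=68/119=0.5714
Model B: P=149/184=0.8098, R=149/193=0.772, F1=2PR/(P+R)=2TP/(2TP+FP+FN)=298/377=0.7905
0.5714 < 0.7905 → Model B

Model B


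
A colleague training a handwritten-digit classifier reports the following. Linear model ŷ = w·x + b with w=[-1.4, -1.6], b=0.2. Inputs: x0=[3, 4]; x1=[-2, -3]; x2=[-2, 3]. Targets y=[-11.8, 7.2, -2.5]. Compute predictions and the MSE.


ŷ0 = (-1.4)·(3) + (-1.6)·(4) + 0.2 = -10.4
ŷ1 = (-1.4)·(-2) + (-1.6)·(-3) + 0.2 = 7.8
ŷ2 = (-1.4)·(-2) + (-1.6)·(3) + 0.2 = -1.8
errors² = [1.96, 0.36, 0.49]
MSE = 2.8100/3 = 0.9367

0.9367


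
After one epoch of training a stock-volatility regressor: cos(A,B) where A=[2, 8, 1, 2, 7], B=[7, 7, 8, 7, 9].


A·B = 2·7 + 8·7 + 1·8 + 2·7 + 7·9 = 155
‖A‖ = √122 = 11.0454, ‖B‖ = √292 = 17.088
cos = 155/(√122·√292) = 155/√35624 = 0.8212

0.8212


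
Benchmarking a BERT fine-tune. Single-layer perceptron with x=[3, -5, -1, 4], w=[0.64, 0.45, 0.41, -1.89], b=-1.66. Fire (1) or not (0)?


z = (3)·(0.64) + (-5)·(0.45) + (-1)·(0.41) + (4)·(-1.89) - 1.66
  = -9.96
step(z) = 0 (z<0)

0


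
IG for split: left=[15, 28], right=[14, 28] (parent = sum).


Parent = [29, 56], H_parent = 0.9259
H_left = 0.933 (n=43), H_right = 0.9183 (n=42)
H_children = (43/85)·0.933 + (42/85)·0.9183 = 0.9257
IG = 0.9259 - 0.9257 = 0.0002

0.0002


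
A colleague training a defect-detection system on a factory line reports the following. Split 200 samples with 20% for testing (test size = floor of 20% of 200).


Test = ⌊200·20/100⌋ = 40
Train = 200 - 40 = 160

Train: 160, Test: 40


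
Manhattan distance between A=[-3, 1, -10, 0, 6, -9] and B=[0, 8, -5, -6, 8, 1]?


d = |-3-0| + |1-8| + |-10+ 5| + |0+ 6| + |6-8| + |-9-1|
  = 3 + 7 + 5 + 6 + 2 + 10
  = 33

33


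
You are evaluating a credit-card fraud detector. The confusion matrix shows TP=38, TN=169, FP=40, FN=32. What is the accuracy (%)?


Accuracy = (TP+TN)/(TP+TN+FP+FN)
= (38+169)/(279)
= 207/279 = 74.19%

74.19%


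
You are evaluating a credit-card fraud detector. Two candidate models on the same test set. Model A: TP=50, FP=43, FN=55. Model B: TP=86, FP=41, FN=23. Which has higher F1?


Model A: P=50/93=0.5376, R=50/105=0.4762, F1=2PR/(P+R)=2TP/(2TP+FP+FN)=100/198=0.5051
Model B: P=86/127=0.6772, R=86/109=0.789, F1=2PR/(P+R)=2TP/(2TP+FP+FN)=172/236=0.7288
0.5051 < 0.7288 → Model B

Model B


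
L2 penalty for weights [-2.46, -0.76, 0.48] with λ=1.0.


‖w‖₂² = (-2.46)² + (-0.76)² + (0.48)²
     = 6.0516 + 0.5776 + 0.2304
     = 6.8596
λ·‖w‖₂² = 1.0·6.8596 = 6.8596

6.8596


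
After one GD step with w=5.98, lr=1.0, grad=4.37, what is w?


w_new = w - α·∇
= 5.98 - 1.0·4.37
= 5.98 - 4.37
= 1.61

1.61


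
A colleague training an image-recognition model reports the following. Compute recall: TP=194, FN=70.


Recall = TP/(TP+FN)
= 194/(194+70)
= 194/264 = 73.48%

73.48%


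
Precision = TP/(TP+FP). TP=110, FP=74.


Precision = TP/(TP+FP)
= 110/(110+74)
= 110/184 = 59.78%

59.78%


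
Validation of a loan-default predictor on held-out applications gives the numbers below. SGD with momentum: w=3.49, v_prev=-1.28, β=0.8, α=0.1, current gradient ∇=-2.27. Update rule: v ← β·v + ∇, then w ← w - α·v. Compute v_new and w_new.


v_new = 0.8·-1.28 - 2.27 = -1.024 - 2.27 = -3.294
w_new = 3.49 - 0.1·-3.294 = 3.49 + 0.3294 = 3.8194

v_new=-3.294, w_new=3.8194


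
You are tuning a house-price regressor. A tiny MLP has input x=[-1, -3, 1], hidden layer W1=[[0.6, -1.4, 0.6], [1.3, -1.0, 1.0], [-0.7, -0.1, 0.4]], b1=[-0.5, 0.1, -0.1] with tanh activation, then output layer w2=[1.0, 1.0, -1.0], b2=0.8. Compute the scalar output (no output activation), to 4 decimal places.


z1[0] = (0.6)·(-1) + (-1.4)·(-3) + (0.6)·(1) - 0.5 = 3.7
z1[1] = (1.3)·(-1) + (-1.0)·(-3) + (1.0)·(1) + 0.1 = 2.8
z1[2] = (-0.7)·(-1) + (-0.1)·(-3) + (0.4)·(1) - 0.1 = 1.3
h = tanh(z1) = [0.9988, 0.9926, 0.8617]
output = (1.0)·(0.9988) + (1.0)·(0.9926) + (-1.0)·(0.8617) + 0.8 = 1.9297

1.9297


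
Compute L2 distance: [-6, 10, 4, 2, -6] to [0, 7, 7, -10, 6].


d = √((-6-0)² + (10-7)² + (4-7)² + (2+ 10)² + (-6-6)²)
  = √(36 + 9 + 9 + 144 + 144)
  = √342 = 18.4932

18.4932


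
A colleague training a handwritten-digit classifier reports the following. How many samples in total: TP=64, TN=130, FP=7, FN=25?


Total = TP + TN + FP + FN
= 64 + 130 + 7 + 25
= 226
(Predicted positive: 71, predicted negative: 155)

226
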